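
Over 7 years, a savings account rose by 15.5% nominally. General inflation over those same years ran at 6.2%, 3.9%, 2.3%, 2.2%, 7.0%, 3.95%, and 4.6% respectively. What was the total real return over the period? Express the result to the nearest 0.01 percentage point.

Cumulative inflation factor: 1.062 × 1.039 × 1.023 × 1.022 × 1.070 × 1.0395 × 1.046 ≈ 1.34217.
Nominal growth factor: 1.15500. Real growth factor = 1.15500 / 1.34217 ≈ 0.86055.
Total real return ≈ -13.9451%.

-13.95%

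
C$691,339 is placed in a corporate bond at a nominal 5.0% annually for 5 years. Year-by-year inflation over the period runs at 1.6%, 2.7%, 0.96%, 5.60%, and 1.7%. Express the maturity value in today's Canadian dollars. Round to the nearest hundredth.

C$779,900.48

Nominal value at maturity: C$691,339 × (1 + 5.0%)^5 ≈ C$882,343.22.
Price-level factor over 5 years: 1.016 × 1.027 × 1.0096 × 1.0560 × 1.017 ≈ 1.1313536037.
The maturity value deflated by that factor is the answer in today's purchasing power.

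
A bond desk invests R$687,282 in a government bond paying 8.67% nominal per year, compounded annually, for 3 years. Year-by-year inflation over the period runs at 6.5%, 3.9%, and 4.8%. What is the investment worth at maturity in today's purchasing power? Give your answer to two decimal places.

R$760,567.10

Nominal value at maturity: R$687,282 × (1 + 8.67%)^3 ≈ R$881,990.63.
Price-level factor over 3 years: 1.065 × 1.039 × 1.048 = 1.15964868.
The maturity value deflated by that factor is the answer in today's purchasing power.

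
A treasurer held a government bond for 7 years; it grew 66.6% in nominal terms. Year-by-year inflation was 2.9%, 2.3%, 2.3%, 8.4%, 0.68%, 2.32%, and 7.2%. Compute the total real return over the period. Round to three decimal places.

29.235%

Cumulative inflation factor: 1.029 × 1.023 × 1.023 × 1.084 × 1.0068 × 1.0232 × 1.072 ≈ 1.28912.
Nominal growth factor: 1.66600. Real growth factor = 1.66600 / 1.28912 ≈ 1.29235.
Total real return ≈ 29.2351%.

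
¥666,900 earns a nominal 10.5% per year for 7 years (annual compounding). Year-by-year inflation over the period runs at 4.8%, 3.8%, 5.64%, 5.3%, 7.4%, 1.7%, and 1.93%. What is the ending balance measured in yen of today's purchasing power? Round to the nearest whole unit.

¥995,758

Nominal value at maturity: ¥666,900 × (1 + 10.5%)^7 ≈ ¥1,341,518.
Price-level factor over 7 years: 1.048 × 1.038 × 1.0564 × 1.053 × 1.074 × 1.017 × 1.0193 ≈ 1.3472328331.
The maturity value deflated by that factor is the answer in today's purchasing power.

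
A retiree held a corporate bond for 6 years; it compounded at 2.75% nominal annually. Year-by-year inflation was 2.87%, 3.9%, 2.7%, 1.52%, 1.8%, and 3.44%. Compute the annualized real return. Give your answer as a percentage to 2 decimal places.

Cumulative inflation factor: 1.0287 × 1.039 × 1.027 × 1.0152 × 1.018 × 1.0344 ≈ 1.17344.
Nominal growth factor: 1.17677. Real growth factor = 1.17677 / 1.17344 ≈ 1.00283.
Annualized: 1.00283^(1/6) − 1 ≈ 0.00047.

0.05%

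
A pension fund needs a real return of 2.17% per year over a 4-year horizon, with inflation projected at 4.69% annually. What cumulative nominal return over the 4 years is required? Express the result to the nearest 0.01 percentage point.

Required annual nominal rate: (1+2.17%)(1+4.69%) − 1 = 6.961773%.
Cumulative over 4 years: (1 + 0.06961773)^4 − 1 ≈ 0.30892.

30.89%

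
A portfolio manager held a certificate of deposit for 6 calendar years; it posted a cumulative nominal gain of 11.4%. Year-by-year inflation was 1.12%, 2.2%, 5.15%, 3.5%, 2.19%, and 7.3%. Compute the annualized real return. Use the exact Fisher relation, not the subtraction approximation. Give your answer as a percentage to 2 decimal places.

-1.68%

Cumulative inflation factor: 1.0112 × 1.022 × 1.0515 × 1.035 × 1.0219 × 1.073 ≈ 1.23323.
Nominal growth factor: 1.11400. Real growth factor = 1.11400 / 1.23323 ≈ 0.90332.
Annualized: 0.90332^(1/6) − 1 ≈ -0.01680.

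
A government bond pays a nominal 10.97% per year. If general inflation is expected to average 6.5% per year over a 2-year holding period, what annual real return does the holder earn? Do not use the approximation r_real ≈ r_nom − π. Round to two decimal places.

4.20%

With constant rates the annual real return is the same each year: (1+10.97%)/(1+6.5%) − 1 = 0.04197.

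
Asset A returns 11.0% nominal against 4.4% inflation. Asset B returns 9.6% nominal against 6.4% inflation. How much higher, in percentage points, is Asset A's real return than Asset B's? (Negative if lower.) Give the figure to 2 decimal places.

3.31

Asset A real return: 1.110/1.044 − 1 = 6.322%.
Asset B real return: 1.096/1.064 − 1 = 3.008%.
Difference: 6.322 − 3.008 = 3.314 pp.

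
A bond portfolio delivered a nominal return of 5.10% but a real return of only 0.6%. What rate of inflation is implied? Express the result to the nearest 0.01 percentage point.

4.47%

From (1+r_nom) = (1+r_real)(1+π), we get 1+π = (1 + 5.10%)/(1 + 0.6%) = 1.0510/1.006 ≈ 1.04473.
So π ≈ 4.4732%.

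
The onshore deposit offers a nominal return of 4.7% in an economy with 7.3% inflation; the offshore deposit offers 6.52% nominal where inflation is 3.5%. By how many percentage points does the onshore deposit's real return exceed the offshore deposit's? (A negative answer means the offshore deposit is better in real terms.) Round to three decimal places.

The onshore deposit real return: 1.047/1.073 − 1 = -2.4231%.
The offshore deposit real return: 1.0652/1.035 − 1 = 2.9179%.
Difference: -2.4231 − 2.9179 = -5.3410 pp.

-5.341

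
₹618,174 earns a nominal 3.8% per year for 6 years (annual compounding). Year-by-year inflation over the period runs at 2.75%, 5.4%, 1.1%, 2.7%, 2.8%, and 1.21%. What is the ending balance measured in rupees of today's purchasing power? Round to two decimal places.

Nominal value at maturity: ₹618,174 × (1 + 3.8%)^6 ≈ ₹773,205.36.
Price-level factor over 6 years: 1.0275 × 1.054 × 1.011 × 1.027 × 1.028 × 1.0121 ≈ 1.1699318927.
The maturity value deflated by that factor is the answer in today's purchasing power.

₹660,897.75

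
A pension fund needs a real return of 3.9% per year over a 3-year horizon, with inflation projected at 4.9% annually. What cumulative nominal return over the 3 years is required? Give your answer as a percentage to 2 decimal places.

29.47%

Required annual nominal rate: (1+3.9%)(1+4.9%) − 1 = 8.9911%.
Cumulative over 3 years: (1 + 0.089911)^3 − 1 ≈ 0.29471.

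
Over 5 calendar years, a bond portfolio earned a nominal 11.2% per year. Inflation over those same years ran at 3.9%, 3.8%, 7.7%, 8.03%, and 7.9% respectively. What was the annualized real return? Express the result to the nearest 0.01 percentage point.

Cumulative inflation factor: 1.039 × 1.038 × 1.077 × 1.0803 × 1.079 ≈ 1.35392.
Nominal growth factor: 1.70029. Real growth factor = 1.70029 / 1.35392 ≈ 1.25583.
Annualized: 1.25583^(1/5) − 1 ≈ 0.04661.

4.66%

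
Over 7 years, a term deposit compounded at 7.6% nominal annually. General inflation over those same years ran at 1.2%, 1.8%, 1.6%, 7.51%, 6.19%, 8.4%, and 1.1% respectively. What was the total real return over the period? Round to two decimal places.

27.51%

Cumulative inflation factor: 1.012 × 1.018 × 1.016 × 1.0751 × 1.0619 × 1.084 × 1.011 ≈ 1.30959.
Nominal growth factor: 1.66988. Real growth factor = 1.66988 / 1.30959 ≈ 1.27512.
Total real return ≈ 27.5120%.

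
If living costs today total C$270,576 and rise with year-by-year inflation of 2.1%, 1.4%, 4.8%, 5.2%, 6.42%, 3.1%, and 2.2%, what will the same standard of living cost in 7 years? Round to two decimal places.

Cumulative price-level factor: 1.021 × 1.014 × 1.048 × 1.052 × 1.0642 × 1.031 × 1.022 ≈ 1.2798926210.
The nominal amount required is C$270,576 scaled up by that factor.

C$346,308.23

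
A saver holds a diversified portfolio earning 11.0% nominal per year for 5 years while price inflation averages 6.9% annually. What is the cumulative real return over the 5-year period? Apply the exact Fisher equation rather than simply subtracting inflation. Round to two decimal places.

The annual real rate is (1+11.0%)/(1+6.9%) − 1 = 3.8354%.
Compounded over 5 years: (1 + 0.038354)^5 − 1 ≈ 0.20705.

20.71%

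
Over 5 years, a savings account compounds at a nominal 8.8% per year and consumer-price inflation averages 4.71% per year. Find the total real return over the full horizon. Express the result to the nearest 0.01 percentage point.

21.12%

The annual real rate is (1+8.8%)/(1+4.71%) − 1 = 3.9060%.
Compounded over 5 years: (1 + 0.039060)^5 − 1 ≈ 0.21117.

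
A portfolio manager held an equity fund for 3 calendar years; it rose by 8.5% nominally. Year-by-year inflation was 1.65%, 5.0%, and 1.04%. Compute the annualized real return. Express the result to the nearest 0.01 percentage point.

0.20%

Cumulative inflation factor: 1.0165 × 1.050 × 1.0104 ≈ 1.07843.
Nominal growth factor: 1.08500. Real growth factor = 1.08500 / 1.07843 ≈ 1.00610.
Annualized: 1.00610^(1/3) − 1 ≈ 0.00203.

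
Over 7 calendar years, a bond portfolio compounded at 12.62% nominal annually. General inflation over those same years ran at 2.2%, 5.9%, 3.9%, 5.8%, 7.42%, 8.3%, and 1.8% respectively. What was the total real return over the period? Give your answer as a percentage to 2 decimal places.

Cumulative inflation factor: 1.022 × 1.059 × 1.039 × 1.058 × 1.0742 × 1.083 × 1.018 ≈ 1.40900.
Nominal growth factor: 2.29778. Real growth factor = 2.29778 / 1.40900 ≈ 1.63079.
Total real return ≈ 63.0794%.

63.08%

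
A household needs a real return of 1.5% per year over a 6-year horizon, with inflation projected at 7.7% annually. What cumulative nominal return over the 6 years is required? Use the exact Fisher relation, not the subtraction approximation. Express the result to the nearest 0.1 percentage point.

70.6%

Required annual nominal rate: (1+1.5%)(1+7.7%) − 1 = 9.3155%.
Cumulative over 6 years: (1 + 0.093155)^6 − 1 ≈ 0.70644.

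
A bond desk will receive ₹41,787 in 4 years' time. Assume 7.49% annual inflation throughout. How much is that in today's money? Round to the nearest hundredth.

₹31,301.77

Price-level factor over 4 years: (1 + 7.49%)^4 ≈ 1.3349722912.
Purchasing power today: ₹41,787 divided by that factor.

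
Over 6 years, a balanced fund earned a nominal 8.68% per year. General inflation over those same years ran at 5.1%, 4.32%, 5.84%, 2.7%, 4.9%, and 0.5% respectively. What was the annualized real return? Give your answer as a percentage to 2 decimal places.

Cumulative inflation factor: 1.051 × 1.0432 × 1.0584 × 1.027 × 1.049 × 1.005 ≈ 1.25641.
Nominal growth factor: 1.64777. Real growth factor = 1.64777 / 1.25641 ≈ 1.31149.
Annualized: 1.31149^(1/6) − 1 ≈ 0.04623.

4.62%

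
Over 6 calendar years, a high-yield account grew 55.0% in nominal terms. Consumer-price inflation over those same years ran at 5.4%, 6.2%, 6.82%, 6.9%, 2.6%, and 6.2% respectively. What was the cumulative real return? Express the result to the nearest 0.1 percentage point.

Cumulative inflation factor: 1.054 × 1.062 × 1.0682 × 1.069 × 1.026 × 1.062 ≈ 1.39273.
Nominal growth factor: 1.55000. Real growth factor = 1.55000 / 1.39273 ≈ 1.11292.
Total real return ≈ 11.2921%.

11.3%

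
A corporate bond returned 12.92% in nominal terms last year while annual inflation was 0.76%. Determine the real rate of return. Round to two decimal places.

Real return via the Fisher equation: (1 + 12.92%)/(1 + 0.76%) − 1 = 1.1292/1.0076 − 1 ≈ 0.12068.

12.07%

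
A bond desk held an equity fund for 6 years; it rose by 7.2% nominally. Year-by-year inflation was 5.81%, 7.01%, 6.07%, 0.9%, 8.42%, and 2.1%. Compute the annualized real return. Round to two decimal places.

-3.67%

Cumulative inflation factor: 1.0581 × 1.0701 × 1.0607 × 1.009 × 1.0842 × 1.021 ≈ 1.34144.
Nominal growth factor: 1.07200. Real growth factor = 1.07200 / 1.34144 ≈ 0.79914.
Annualized: 0.79914^(1/6) − 1 ≈ -0.03668.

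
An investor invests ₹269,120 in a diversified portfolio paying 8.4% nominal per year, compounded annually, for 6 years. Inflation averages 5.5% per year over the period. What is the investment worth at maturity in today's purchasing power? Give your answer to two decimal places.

Nominal value at maturity: ₹269,120 × (1 + 8.4%)^6 ≈ ₹436,638.14.
Price-level factor over 6 years: (1 + 5.5%)^6 ≈ 1.3788428068.
The maturity value deflated by that factor is the answer in today's purchasing power.

₹316,669.99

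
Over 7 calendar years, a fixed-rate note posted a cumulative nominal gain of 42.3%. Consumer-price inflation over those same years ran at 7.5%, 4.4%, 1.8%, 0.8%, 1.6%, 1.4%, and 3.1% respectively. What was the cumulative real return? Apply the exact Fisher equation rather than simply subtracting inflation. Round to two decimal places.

Cumulative inflation factor: 1.075 × 1.044 × 1.018 × 1.008 × 1.016 × 1.014 × 1.031 ≈ 1.22323.
Nominal growth factor: 1.42300. Real growth factor = 1.42300 / 1.22323 ≈ 1.16331.
Total real return ≈ 16.3315%.

16.33%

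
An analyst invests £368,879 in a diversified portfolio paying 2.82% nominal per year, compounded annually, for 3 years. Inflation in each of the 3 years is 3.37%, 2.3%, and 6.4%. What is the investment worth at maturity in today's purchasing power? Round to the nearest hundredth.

£356,373.13

Nominal value at maturity: £368,879 × (1 + 2.82%)^3 ≈ £400,974.48.
Price-level factor over 3 years: 1.0337 × 1.023 × 1.064 = 1.1251535064.
Dividing the nominal maturity value by the price-level factor gives the value in today's money.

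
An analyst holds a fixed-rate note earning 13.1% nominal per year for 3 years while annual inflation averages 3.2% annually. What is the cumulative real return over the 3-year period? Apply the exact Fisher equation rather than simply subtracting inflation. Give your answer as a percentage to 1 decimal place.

The annual real rate is (1+13.1%)/(1+3.2%) − 1 = 9.5930%.
Compounded over 3 years: (1 + 0.095930)^3 − 1 ≈ 0.31628.

31.6%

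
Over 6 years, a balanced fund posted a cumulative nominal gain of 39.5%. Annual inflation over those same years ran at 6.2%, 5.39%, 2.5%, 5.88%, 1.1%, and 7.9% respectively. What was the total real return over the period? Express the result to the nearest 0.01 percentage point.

Cumulative inflation factor: 1.062 × 1.0539 × 1.025 × 1.0588 × 1.011 × 1.079 ≈ 1.32506.
Nominal growth factor: 1.39500. Real growth factor = 1.39500 / 1.32506 ≈ 1.05279.
Total real return ≈ 5.2785%.

5.28%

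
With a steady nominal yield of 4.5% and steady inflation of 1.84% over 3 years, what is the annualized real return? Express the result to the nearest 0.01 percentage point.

With constant rates the annual real return is the same each year: (1+4.5%)/(1+1.84%) − 1 = 0.02612.

2.61%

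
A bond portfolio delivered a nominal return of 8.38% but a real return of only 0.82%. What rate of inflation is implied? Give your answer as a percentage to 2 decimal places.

From (1+r_nom) = (1+r_real)(1+π), we get 1+π = (1 + 8.38%)/(1 + 0.82%) = 1.0838/1.0082 ≈ 1.07499.
So π ≈ 7.4985%.

7.50%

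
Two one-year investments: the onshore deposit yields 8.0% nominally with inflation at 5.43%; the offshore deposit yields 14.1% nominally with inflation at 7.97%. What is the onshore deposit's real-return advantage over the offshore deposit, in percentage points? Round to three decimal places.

The onshore deposit real return: 1.080/1.0543 − 1 = 2.4376%.
The offshore deposit real return: 1.141/1.0797 − 1 = 5.6775%.
Difference: 2.4376 − 5.6775 = -3.2399 pp.

-3.240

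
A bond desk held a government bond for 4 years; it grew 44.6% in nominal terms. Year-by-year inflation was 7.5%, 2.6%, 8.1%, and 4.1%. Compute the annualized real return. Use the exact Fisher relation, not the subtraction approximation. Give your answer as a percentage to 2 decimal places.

Cumulative inflation factor: 1.075 × 1.026 × 1.081 × 1.041 ≈ 1.24117.
Nominal growth factor: 1.44600. Real growth factor = 1.44600 / 1.24117 ≈ 1.16503.
Annualized: 1.16503^(1/4) − 1 ≈ 0.03892.

3.89%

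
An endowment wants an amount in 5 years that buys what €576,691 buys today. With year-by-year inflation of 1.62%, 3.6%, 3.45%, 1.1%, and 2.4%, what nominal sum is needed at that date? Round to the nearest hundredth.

Cumulative price-level factor: 1.0162 × 1.036 × 1.0345 × 1.011 × 1.024 ≈ 1.1275103916.
The nominal amount required is €576,691 scaled up by that factor.

€650,225.10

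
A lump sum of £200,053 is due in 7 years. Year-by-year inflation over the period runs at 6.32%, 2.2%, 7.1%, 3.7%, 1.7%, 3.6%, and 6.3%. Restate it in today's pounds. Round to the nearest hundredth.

£148,012.03

Price-level factor over 7 years: 1.0632 × 1.022 × 1.071 × 1.037 × 1.017 × 1.036 × 1.063 ≈ 1.3515996287.
Purchasing power today: £200,053 divided by that factor.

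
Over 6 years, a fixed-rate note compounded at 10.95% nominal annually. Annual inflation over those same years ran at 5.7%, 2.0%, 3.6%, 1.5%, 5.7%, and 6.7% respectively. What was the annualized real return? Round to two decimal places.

Cumulative inflation factor: 1.057 × 1.020 × 1.036 × 1.015 × 1.057 × 1.067 ≈ 1.27862.
Nominal growth factor: 1.86537. Real growth factor = 1.86537 / 1.27862 ≈ 1.45889.
Annualized: 1.45889^(1/6) − 1 ≈ 0.06497.

6.50%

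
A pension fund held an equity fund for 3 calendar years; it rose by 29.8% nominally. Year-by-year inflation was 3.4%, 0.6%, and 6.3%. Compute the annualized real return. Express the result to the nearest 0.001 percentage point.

5.489%

Cumulative inflation factor: 1.034 × 1.006 × 1.063 ≈ 1.10574.
Nominal growth factor: 1.29800. Real growth factor = 1.29800 / 1.10574 ≈ 1.17388.
Annualized: 1.17388^(1/3) − 1 ≈ 0.05489.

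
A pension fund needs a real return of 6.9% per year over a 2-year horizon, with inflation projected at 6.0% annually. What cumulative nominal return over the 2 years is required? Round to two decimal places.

Required annual nominal rate: (1+6.9%)(1+6.0%) − 1 = 13.314%.
Cumulative over 2 years: (1 + 0.13314)^2 − 1 ≈ 0.28401.

28.40%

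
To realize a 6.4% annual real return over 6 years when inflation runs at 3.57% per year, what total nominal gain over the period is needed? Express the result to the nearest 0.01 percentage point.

Required annual nominal rate: (1+6.4%)(1+3.57%) − 1 = 10.19848%.
Cumulative over 6 years: (1 + 0.1019848)^6 − 1 ≈ 0.79083.

79.08%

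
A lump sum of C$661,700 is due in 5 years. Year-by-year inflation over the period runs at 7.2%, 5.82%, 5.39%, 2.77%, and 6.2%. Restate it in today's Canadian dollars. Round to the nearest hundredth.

C$507,117.17

Price-level factor over 5 years: 1.072 × 1.0582 × 1.0539 × 1.0277 × 1.062 ≈ 1.3048266563.
Purchasing power today: C$661,700 divided by that factor.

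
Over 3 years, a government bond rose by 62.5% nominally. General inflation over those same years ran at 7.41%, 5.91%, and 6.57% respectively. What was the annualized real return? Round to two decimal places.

10.26%

Cumulative inflation factor: 1.0741 × 1.0591 × 1.0657 ≈ 1.21232.
Nominal growth factor: 1.62500. Real growth factor = 1.62500 / 1.21232 ≈ 1.34041.
Annualized: 1.34041^(1/3) − 1 ≈ 0.10259.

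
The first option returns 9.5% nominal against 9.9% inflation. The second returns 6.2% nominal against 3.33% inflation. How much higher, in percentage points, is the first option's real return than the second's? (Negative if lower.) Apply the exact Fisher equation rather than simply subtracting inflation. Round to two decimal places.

The first option real return: 1.095/1.099 − 1 = -0.364%.
The second real return: 1.062/1.0333 − 1 = 2.778%.
Difference: -0.364 − 2.778 = -3.142 pp.

-3.14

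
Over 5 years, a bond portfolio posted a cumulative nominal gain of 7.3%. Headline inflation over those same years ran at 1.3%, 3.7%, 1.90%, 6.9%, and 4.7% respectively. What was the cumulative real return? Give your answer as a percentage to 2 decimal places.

-10.44%

Cumulative inflation factor: 1.013 × 1.037 × 1.0190 × 1.069 × 1.047 ≈ 1.19808.
Nominal growth factor: 1.07300. Real growth factor = 1.07300 / 1.19808 ≈ 0.89560.
Total real return ≈ -10.4402%.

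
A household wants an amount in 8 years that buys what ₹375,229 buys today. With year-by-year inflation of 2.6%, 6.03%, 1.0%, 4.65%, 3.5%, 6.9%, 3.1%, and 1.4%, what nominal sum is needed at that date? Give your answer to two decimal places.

₹499,054.30

Cumulative price-level factor: 1.026 × 1.0603 × 1.010 × 1.0465 × 1.035 × 1.069 × 1.031 × 1.014 ≈ 1.3299992741.
The nominal amount required is ₹375,229 scaled up by that factor.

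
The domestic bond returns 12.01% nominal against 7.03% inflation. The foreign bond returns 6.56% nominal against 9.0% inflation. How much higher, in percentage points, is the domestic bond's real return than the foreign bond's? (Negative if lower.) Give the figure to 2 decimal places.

6.89

The domestic bond real return: 1.1201/1.0703 − 1 = 4.653%.
The foreign bond real return: 1.0656/1.090 − 1 = -2.239%.
Difference: 4.653 − (-2.239) = 6.892 pp.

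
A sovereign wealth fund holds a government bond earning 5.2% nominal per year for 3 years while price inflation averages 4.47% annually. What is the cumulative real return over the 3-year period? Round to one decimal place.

The annual real rate is (1+5.2%)/(1+4.47%) − 1 = 0.6988%.
Compounded over 3 years: (1 + 0.006988)^3 − 1 ≈ 0.02111.

2.1%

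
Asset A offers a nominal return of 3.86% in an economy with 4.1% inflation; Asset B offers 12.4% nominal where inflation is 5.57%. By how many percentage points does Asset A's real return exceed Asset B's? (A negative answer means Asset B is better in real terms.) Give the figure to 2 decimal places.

-6.70

Asset A real return: 1.0386/1.041 − 1 = -0.231%.
Asset B real return: 1.124/1.0557 − 1 = 6.470%.
Difference: -0.231 − 6.470 = -6.701 pp.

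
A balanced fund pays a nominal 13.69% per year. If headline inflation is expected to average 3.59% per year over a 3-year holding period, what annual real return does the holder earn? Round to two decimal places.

9.75%

With constant rates the annual real return is the same each year: (1+13.69%)/(1+3.59%) − 1 = 0.09750.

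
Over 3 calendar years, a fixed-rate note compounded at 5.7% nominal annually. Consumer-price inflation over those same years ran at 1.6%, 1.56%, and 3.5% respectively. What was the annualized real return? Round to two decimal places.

Cumulative inflation factor: 1.016 × 1.0156 × 1.035 ≈ 1.06796.
Nominal growth factor: 1.18093. Real growth factor = 1.18093 / 1.06796 ≈ 1.10578.
Annualized: 1.10578^(1/3) − 1 ≈ 0.03408.

3.41%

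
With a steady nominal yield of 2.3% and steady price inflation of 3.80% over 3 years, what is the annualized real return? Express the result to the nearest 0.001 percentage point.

With constant rates the annual real return is the same each year: (1+2.3%)/(1+3.80%) − 1 = -0.01445.

-1.445%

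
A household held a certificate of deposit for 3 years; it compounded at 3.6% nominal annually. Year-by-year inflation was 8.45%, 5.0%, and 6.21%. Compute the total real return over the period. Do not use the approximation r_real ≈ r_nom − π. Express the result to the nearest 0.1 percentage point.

Cumulative inflation factor: 1.0845 × 1.050 × 1.0621 ≈ 1.20944.
Nominal growth factor: 1.11193. Real growth factor = 1.11193 / 1.20944 ≈ 0.91938.
Total real return ≈ -8.0620%.

-8.1%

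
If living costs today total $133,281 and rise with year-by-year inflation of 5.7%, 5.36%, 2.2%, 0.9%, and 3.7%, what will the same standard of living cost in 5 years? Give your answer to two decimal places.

Cumulative price-level factor: 1.057 × 1.0536 × 1.022 × 1.009 × 1.037 ≈ 1.1908897785.
Multiplying $133,281 by the price-level factor gives the future nominal sum.

$158,722.98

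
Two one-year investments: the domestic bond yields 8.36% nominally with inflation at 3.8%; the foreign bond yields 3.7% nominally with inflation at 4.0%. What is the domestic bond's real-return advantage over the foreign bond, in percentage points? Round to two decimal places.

The domestic bond real return: 1.0836/1.038 − 1 = 4.393%.
The foreign bond real return: 1.037/1.040 − 1 = -0.288%.
Difference: 4.393 − (-0.288) = 4.681 pp.

4.68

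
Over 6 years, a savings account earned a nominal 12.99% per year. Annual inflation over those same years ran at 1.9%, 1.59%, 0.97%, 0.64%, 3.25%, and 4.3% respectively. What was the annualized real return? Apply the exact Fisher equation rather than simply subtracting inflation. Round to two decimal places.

Cumulative inflation factor: 1.019 × 1.0159 × 1.0097 × 1.0064 × 1.0325 × 1.043 ≈ 1.13282.
Nominal growth factor: 2.08085. Real growth factor = 2.08085 / 1.13282 ≈ 1.83687.
Annualized: 1.83687^(1/6) − 1 ≈ 0.10666.

10.67%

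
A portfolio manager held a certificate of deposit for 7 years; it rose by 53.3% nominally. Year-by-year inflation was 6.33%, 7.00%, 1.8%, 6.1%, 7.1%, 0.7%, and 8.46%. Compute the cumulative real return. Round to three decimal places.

Cumulative inflation factor: 1.0633 × 1.0700 × 1.018 × 1.061 × 1.071 × 1.007 × 1.0846 ≈ 1.43745.
Nominal growth factor: 1.53300. Real growth factor = 1.53300 / 1.43745 ≈ 1.06648.
Total real return ≈ 6.6475%.

6.648%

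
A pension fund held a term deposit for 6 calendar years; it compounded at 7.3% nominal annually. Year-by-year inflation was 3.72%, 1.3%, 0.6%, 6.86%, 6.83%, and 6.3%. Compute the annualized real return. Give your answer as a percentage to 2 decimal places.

Cumulative inflation factor: 1.0372 × 1.013 × 1.006 × 1.0686 × 1.0683 × 1.063 ≈ 1.28266.
Nominal growth factor: 1.52615. Real growth factor = 1.52615 / 1.28266 ≈ 1.18983.
Annualized: 1.18983^(1/6) − 1 ≈ 0.02939.

2.94%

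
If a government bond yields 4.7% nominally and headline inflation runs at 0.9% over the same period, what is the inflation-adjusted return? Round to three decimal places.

Real return via the Fisher equation: (1 + 4.7%)/(1 + 0.9%) − 1 = 1.047/1.009 − 1 ≈ 0.03766.

3.766%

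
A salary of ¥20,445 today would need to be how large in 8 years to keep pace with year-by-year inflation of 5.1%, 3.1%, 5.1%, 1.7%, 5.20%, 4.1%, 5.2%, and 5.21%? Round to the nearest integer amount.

Cumulative price-level factor: 1.051 × 1.031 × 1.051 × 1.017 × 1.0520 × 1.041 × 1.052 × 1.0521 ≈ 1.4038615519.
Multiplying ¥20,445 by the price-level factor gives the future nominal sum.

¥28,702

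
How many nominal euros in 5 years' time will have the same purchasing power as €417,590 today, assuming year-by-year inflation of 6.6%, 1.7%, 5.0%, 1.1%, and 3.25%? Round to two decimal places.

Cumulative price-level factor: 1.066 × 1.017 × 1.050 × 1.011 × 1.0325 ≈ 1.1882523246.
The nominal amount required is €417,590 scaled up by that factor.

€496,202.29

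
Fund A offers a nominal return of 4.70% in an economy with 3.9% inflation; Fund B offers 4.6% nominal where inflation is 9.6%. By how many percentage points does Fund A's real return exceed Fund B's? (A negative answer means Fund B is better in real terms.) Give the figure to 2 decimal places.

Fund A real return: 1.0470/1.039 − 1 = 0.770%.
Fund B real return: 1.046/1.096 − 1 = -4.562%.
Difference: 0.770 − (-4.562) = 5.332 pp.

5.33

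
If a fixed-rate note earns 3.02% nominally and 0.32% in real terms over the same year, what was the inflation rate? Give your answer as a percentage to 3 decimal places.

From (1+r_nom) = (1+r_real)(1+π), we get 1+π = (1 + 3.02%)/(1 + 0.32%) = 1.0302/1.0032 ≈ 1.02691.
So π ≈ 2.6914%.

2.691%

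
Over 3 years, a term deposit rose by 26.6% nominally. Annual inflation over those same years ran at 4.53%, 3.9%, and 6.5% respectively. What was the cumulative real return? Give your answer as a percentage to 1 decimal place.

9.5%

Cumulative inflation factor: 1.0453 × 1.039 × 1.065 ≈ 1.15666.
Nominal growth factor: 1.26600. Real growth factor = 1.26600 / 1.15666 ≈ 1.09453.
Total real return ≈ 9.4530%.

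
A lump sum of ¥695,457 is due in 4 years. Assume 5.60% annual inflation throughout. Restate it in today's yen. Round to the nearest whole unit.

¥559,261

Price-level factor over 4 years: (1 + 5.60%)^4 ≈ 1.2435282985.
Purchasing power today: ¥695,457 divided by that factor.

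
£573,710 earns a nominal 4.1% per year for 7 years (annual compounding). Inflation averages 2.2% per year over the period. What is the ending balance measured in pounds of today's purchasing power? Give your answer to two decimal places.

£652,666.40

Nominal value at maturity: £573,710 × (1 + 4.1%)^7 ≈ £760,059.39.
Price-level factor over 7 years: (1 + 2.2%)^7 ≈ 1.1645449880.
Dividing the nominal maturity value by the price-level factor gives the value in today's money.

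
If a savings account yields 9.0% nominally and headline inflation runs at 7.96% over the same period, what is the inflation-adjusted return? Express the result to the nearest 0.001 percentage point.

0.963%

Real return via the Fisher equation: (1 + 9.0%)/(1 + 7.96%) − 1 = 1.090/1.0796 − 1 ≈ 0.00963.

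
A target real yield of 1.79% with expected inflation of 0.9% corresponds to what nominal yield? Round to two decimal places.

2.71%

By the Fisher equation, 1 + r_nom = (1 + 1.79%)(1 + 0.9%) = 1.0179 × 1.009 = 1.0270611.
So r_nom = 2.70611%.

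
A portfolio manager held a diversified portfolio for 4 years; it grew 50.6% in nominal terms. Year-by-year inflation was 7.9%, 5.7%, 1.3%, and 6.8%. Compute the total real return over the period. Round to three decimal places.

22.053%

Cumulative inflation factor: 1.079 × 1.057 × 1.013 × 1.068 ≈ 1.23389.
Nominal growth factor: 1.50600. Real growth factor = 1.50600 / 1.23389 ≈ 1.22053.
Total real return ≈ 22.0528%.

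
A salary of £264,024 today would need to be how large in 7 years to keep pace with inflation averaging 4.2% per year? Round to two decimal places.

£352,141.69

Cumulative price-level factor: (1+4.2%)^7 ≈ 1.3337487725.
Multiplying £264,024 by the price-level factor gives the future nominal sum.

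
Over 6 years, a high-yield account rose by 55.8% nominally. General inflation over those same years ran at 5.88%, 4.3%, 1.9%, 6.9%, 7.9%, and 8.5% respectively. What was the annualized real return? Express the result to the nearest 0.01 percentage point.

1.70%

Cumulative inflation factor: 1.0588 × 1.043 × 1.019 × 1.069 × 1.079 × 1.085 ≈ 1.40832.
Nominal growth factor: 1.55800. Real growth factor = 1.55800 / 1.40832 ≈ 1.10628.
Annualized: 1.10628^(1/6) − 1 ≈ 0.01698.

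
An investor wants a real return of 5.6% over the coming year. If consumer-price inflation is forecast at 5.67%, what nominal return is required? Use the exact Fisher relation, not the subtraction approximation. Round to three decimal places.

11.588%

By the Fisher equation, 1 + r_nom = (1 + 5.6%)(1 + 5.67%) = 1.056 × 1.0567 = 1.1158752.
So r_nom = 11.58752%.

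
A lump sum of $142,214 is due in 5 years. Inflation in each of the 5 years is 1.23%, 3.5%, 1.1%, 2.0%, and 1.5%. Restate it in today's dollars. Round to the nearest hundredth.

Price-level factor over 5 years: 1.0123 × 1.035 × 1.011 × 1.020 × 1.015 ≈ 1.0966472559.
Purchasing power today: $142,214 divided by that factor.

$129,680.71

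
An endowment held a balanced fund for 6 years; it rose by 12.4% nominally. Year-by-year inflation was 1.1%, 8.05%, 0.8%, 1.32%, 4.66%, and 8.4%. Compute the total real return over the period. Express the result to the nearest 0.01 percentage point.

Cumulative inflation factor: 1.011 × 1.0805 × 1.008 × 1.0132 × 1.0466 × 1.084 ≈ 1.26573.
Nominal growth factor: 1.12400. Real growth factor = 1.12400 / 1.26573 ≈ 0.88802.
Total real return ≈ -11.1976%.

-11.20%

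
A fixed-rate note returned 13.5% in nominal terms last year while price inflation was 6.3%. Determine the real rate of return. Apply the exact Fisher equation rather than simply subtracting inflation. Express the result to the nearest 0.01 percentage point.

Real return via the Fisher equation: (1 + 13.5%)/(1 + 6.3%) − 1 = 1.135/1.063 − 1 ≈ 0.06773.

6.77%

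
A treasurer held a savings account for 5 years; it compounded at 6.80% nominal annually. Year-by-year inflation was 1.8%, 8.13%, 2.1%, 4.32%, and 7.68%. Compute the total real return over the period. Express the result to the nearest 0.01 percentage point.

10.06%

Cumulative inflation factor: 1.018 × 1.0813 × 1.021 × 1.0432 × 1.0768 ≈ 1.26247.
Nominal growth factor: 1.38949. Real growth factor = 1.38949 / 1.26247 ≈ 1.10061.
Total real return ≈ 10.0611%.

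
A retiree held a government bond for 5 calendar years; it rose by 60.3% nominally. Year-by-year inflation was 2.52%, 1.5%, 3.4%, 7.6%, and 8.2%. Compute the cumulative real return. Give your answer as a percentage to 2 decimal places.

Cumulative inflation factor: 1.0252 × 1.015 × 1.034 × 1.076 × 1.082 ≈ 1.25266.
Nominal growth factor: 1.60300. Real growth factor = 1.60300 / 1.25266 ≈ 1.27967.
Total real return ≈ 27.9672%.

27.97%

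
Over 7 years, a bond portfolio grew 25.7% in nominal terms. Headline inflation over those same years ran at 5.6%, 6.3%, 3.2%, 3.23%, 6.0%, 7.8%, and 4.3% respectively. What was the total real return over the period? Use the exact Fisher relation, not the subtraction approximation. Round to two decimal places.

-11.81%

Cumulative inflation factor: 1.056 × 1.063 × 1.032 × 1.0323 × 1.060 × 1.078 × 1.043 ≈ 1.42525.
Nominal growth factor: 1.25700. Real growth factor = 1.25700 / 1.42525 ≈ 0.88195.
Total real return ≈ -11.8051%.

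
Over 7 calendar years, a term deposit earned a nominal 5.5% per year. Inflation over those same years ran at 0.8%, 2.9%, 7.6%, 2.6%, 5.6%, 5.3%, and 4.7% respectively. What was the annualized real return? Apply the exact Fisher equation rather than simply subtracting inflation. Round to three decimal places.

Cumulative inflation factor: 1.008 × 1.029 × 1.076 × 1.026 × 1.056 × 1.053 × 1.047 ≈ 1.33314.
Nominal growth factor: 1.45468. Real growth factor = 1.45468 / 1.33314 ≈ 1.09117.
Annualized: 1.09117^(1/7) − 1 ≈ 0.01254.

1.254%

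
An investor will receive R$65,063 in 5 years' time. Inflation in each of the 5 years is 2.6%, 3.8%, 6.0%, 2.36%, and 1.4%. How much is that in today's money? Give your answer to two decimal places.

Price-level factor over 5 years: 1.026 × 1.038 × 1.060 × 1.0236 × 1.014 ≈ 1.1717064261.
Purchasing power today: R$65,063 divided by that factor.

R$55,528.41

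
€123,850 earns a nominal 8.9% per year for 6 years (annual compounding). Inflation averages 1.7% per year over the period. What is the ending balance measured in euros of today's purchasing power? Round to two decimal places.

Nominal value at maturity: €123,850 × (1 + 8.9%)^6 ≈ €206,568.12.
Price-level factor over 6 years: (1 + 1.7%)^6 ≈ 1.1064345214.
Dividing the nominal maturity value by the price-level factor gives the value in today's money.

€186,697.10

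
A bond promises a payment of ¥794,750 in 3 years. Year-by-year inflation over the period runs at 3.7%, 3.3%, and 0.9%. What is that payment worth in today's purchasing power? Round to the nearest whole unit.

Price-level factor over 3 years: 1.037 × 1.033 × 1.009 = 1.080861989.
Purchasing power today: ¥794,750 divided by that factor.

¥735,293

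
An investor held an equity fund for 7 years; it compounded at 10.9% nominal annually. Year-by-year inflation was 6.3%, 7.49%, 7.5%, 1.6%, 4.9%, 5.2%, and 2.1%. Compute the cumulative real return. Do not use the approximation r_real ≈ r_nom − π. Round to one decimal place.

Cumulative inflation factor: 1.063 × 1.0749 × 1.075 × 1.016 × 1.049 × 1.052 × 1.021 ≈ 1.40611.
Nominal growth factor: 2.06310. Real growth factor = 2.06310 / 1.40611 ≈ 1.46724.
Total real return ≈ 46.7237%.

46.7%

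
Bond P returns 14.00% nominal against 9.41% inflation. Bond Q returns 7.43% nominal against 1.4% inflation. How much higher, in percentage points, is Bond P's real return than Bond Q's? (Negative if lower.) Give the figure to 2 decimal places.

-1.75

Bond P real return: 1.1400/1.0941 − 1 = 4.195%.
Bond Q real return: 1.0743/1.014 − 1 = 5.947%.
Difference: 4.195 − 5.947 = -1.752 pp.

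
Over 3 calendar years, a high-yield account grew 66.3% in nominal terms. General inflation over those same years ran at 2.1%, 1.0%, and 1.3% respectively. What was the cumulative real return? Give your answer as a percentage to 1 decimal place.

Cumulative inflation factor: 1.021 × 1.010 × 1.013 ≈ 1.04462.
Nominal growth factor: 1.66300. Real growth factor = 1.66300 / 1.04462 ≈ 1.59197.
Total real return ≈ 59.1973%.

59.2%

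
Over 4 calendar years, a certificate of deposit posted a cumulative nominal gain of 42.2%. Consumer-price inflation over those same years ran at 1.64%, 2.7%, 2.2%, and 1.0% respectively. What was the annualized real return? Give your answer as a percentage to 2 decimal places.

7.18%

Cumulative inflation factor: 1.0164 × 1.027 × 1.022 × 1.010 ≈ 1.07748.
Nominal growth factor: 1.42200. Real growth factor = 1.42200 / 1.07748 ≈ 1.31975.
Annualized: 1.31975^(1/4) − 1 ≈ 0.07182.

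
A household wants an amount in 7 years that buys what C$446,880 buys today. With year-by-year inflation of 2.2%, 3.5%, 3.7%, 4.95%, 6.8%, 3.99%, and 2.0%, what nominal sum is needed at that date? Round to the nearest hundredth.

C$582,782.32

Cumulative price-level factor: 1.022 × 1.035 × 1.037 × 1.0495 × 1.068 × 1.0399 × 1.020 ≈ 1.3041136708.
Multiplying C$446,880 by the price-level factor gives the future nominal sum.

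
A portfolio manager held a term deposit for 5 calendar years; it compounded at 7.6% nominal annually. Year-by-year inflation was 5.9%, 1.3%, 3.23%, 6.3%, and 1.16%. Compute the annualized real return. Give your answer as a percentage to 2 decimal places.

Cumulative inflation factor: 1.059 × 1.013 × 1.0323 × 1.063 × 1.0116 ≈ 1.19084.
Nominal growth factor: 1.44232. Real growth factor = 1.44232 / 1.19084 ≈ 1.21118.
Annualized: 1.21118^(1/5) − 1 ≈ 0.03906.

3.91%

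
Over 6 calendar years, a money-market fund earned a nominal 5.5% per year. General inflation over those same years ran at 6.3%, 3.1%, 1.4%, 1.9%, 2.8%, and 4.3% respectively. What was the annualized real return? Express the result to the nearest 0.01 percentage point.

2.14%

Cumulative inflation factor: 1.063 × 1.031 × 1.014 × 1.019 × 1.028 × 1.043 ≈ 1.21418.
Nominal growth factor: 1.37884. Real growth factor = 1.37884 / 1.21418 ≈ 1.13562.
Annualized: 1.13562^(1/6) − 1 ≈ 0.02142.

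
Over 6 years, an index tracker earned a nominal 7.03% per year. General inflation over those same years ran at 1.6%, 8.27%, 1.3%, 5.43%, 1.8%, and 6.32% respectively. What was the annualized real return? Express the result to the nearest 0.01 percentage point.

Cumulative inflation factor: 1.016 × 1.0827 × 1.013 × 1.0543 × 1.018 × 1.0632 ≈ 1.27156.
Nominal growth factor: 1.50326. Real growth factor = 1.50326 / 1.27156 ≈ 1.18221.
Annualized: 1.18221^(1/6) − 1 ≈ 0.02829.

2.83%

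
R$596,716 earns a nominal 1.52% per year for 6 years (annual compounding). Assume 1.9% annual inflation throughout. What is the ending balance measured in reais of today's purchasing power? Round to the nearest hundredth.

Nominal value at maturity: R$596,716 × (1 + 1.52%)^6 ≈ R$653,246.87.
Price-level factor over 6 years: (1 + 1.9%)^6 ≈ 1.1195541497.
The maturity value deflated by that factor is the answer in today's purchasing power.

R$583,488.41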